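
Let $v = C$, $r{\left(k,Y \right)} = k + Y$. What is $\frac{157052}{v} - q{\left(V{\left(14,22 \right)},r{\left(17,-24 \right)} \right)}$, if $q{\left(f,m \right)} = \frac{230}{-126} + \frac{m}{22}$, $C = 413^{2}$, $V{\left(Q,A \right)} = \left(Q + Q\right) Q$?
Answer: $\frac{14784379}{4824666} \approx 3.0643$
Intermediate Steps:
$r{\left(k,Y \right)} = Y + k$
$V{\left(Q,A \right)} = 2 Q^{2}$ ($V{\left(Q,A \right)} = 2 Q Q = 2 Q^{2}$)
$C = 170569$
$v = 170569$
$q{\left(f,m \right)} = - \frac{115}{63} + \frac{m}{22}$ ($q{\left(f,m \right)} = 230 \left(- \frac{1}{126}\right) + m \frac{1}{22} = - \frac{115}{63} + \frac{m}{22}$)
$\frac{157052}{v} - q{\left(V{\left(14,22 \right)},r{\left(17,-24 \right)} \right)} = \frac{157052}{170569} - \left(- \frac{115}{63} + \frac{-24 + 17}{22}\right) = 157052 \cdot \frac{1}{170569} - \left(- \frac{115}{63} + \frac{1}{22} \left(-7\right)\right) = \frac{22436}{24367} - \left(- \frac{115}{63} - \frac{7}{22}\right) = \frac{22436}{24367} - - \frac{2971}{1386} = \frac{22436}{24367} + \frac{2971}{1386} = \frac{14784379}{4824666}$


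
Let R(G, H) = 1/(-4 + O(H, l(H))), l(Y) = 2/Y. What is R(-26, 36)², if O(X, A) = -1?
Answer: 1/25 ≈ 0.040000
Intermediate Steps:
R(G, H) = -⅕ (R(G, H) = 1/(-4 - 1) = 1/(-5) = -⅕)
R(-26, 36)² = (-⅕)² = 1/25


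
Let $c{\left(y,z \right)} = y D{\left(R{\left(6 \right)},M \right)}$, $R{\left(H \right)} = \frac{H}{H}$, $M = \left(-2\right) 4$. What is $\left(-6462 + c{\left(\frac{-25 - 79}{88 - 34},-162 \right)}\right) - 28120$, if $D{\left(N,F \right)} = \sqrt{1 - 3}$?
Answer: $-34582 - \frac{52 i \sqrt{2}}{27} \approx -34582.0 - 2.7237 i$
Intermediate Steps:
$M = -8$
$R{\left(H \right)} = 1$
$D{\left(N,F \right)} = i \sqrt{2}$ ($D{\left(N,F \right)} = \sqrt{-2} = i \sqrt{2}$)
$c{\left(y,z \right)} = i y \sqrt{2}$ ($c{\left(y,z \right)} = y i \sqrt{2} = i y \sqrt{2}$)
$\left(-6462 + c{\left(\frac{-25 - 79}{88 - 34},-162 \right)}\right) - 28120 = \left(-6462 + i \frac{-25 - 79}{88 - 34} \sqrt{2}\right) - 28120 = \left(-6462 + i \left(- \frac{104}{54}\right) \sqrt{2}\right) - 28120 = \left(-6462 + i \left(\left(-104\right) \frac{1}{54}\right) \sqrt{2}\right) - 28120 = \left(-6462 + i \left(- \frac{52}{27}\right) \sqrt{2}\right) - 28120 = \left(-6462 - \frac{52 i \sqrt{2}}{27}\right) - 28120 = -34582 - \frac{52 i \sqrt{2}}{27}$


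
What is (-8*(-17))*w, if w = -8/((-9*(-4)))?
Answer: -272/9 ≈ -30.222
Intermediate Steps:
w = -2/9 (w = -8/36 = -8*1/36 = -2/9 ≈ -0.22222)
(-8*(-17))*w = -8*(-17)*(-2/9) = 136*(-2/9) = -272/9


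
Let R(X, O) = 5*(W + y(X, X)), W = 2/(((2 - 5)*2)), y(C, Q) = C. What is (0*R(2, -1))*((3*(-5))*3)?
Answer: 0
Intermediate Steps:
W = -⅓ (W = 2/((-3*2)) = 2/(-6) = 2*(-⅙) = -⅓ ≈ -0.33333)
R(X, O) = -5/3 + 5*X (R(X, O) = 5*(-⅓ + X) = -5/3 + 5*X)
(0*R(2, -1))*((3*(-5))*3) = (0*(-5/3 + 5*2))*((3*(-5))*3) = (0*(-5/3 + 10))*(-15*3) = (0*(25/3))*(-45) = 0*(-45) = 0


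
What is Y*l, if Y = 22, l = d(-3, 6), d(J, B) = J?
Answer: -66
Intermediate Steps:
l = -3
Y*l = 22*(-3) = -66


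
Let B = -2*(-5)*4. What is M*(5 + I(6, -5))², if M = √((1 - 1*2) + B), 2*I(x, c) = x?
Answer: 64*√39 ≈ 399.68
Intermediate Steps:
I(x, c) = x/2
B = 40 (B = 10*4 = 40)
M = √39 (M = √((1 - 1*2) + 40) = √((1 - 2) + 40) = √(-1 + 40) = √39 ≈ 6.2450)
M*(5 + I(6, -5))² = √39*(5 + (½)*6)² = √39*(5 + 3)² = √39*8² = √39*64 = 64*√39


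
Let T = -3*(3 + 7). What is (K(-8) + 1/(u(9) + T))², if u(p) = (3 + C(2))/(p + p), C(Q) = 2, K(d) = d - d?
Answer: 324/286225 ≈ 0.0011320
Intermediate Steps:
K(d) = 0
T = -30 (T = -3*10 = -30)
u(p) = 5/(2*p) (u(p) = (3 + 2)/(p + p) = 5/((2*p)) = 5*(1/(2*p)) = 5/(2*p))
(K(-8) + 1/(u(9) + T))² = (0 + 1/((5/2)/9 - 30))² = (0 + 1/((5/2)*(⅑) - 30))² = (0 + 1/(5/18 - 30))² = (0 + 1/(-535/18))² = (0 - 18/535)² = (-18/535)² = 324/286225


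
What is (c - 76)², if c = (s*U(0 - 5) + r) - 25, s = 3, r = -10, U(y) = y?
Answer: 15876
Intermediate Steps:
c = -50 (c = (3*(0 - 5) - 10) - 25 = (3*(-5) - 10) - 25 = (-15 - 10) - 25 = -25 - 25 = -50)
(c - 76)² = (-50 - 76)² = (-126)² = 15876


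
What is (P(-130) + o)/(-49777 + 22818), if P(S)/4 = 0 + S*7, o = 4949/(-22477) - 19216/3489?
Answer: 40843740859/302026502661 ≈ 0.13523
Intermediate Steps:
o = -64169299/11203179 (o = 4949*(-1/22477) - 19216*1/3489 = -707/3211 - 19216/3489 = -64169299/11203179 ≈ -5.7278)
P(S) = 28*S (P(S) = 4*(0 + S*7) = 4*(0 + 7*S) = 4*(7*S) = 28*S)
(P(-130) + o)/(-49777 + 22818) = (28*(-130) - 64169299/11203179)/(-49777 + 22818) = (-3640 - 64169299/11203179)/(-26959) = -40843740859/11203179*(-1/26959) = 40843740859/302026502661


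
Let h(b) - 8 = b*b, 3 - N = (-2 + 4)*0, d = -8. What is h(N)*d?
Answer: -136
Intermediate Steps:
N = 3 (N = 3 - (-2 + 4)*0 = 3 - 2*0 = 3 - 1*0 = 3 + 0 = 3)
h(b) = 8 + b² (h(b) = 8 + b*b = 8 + b²)
h(N)*d = (8 + 3²)*(-8) = (8 + 9)*(-8) = 17*(-8) = -136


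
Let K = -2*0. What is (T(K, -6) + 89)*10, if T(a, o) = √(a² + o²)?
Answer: 950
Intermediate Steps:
K = 0
(T(K, -6) + 89)*10 = (√(0² + (-6)²) + 89)*10 = (√(0 + 36) + 89)*10 = (√36 + 89)*10 = (6 + 89)*10 = 95*10 = 950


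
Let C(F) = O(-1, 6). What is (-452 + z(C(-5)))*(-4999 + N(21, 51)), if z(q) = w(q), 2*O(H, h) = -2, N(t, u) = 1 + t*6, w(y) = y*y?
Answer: 2197272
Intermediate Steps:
w(y) = y**2
N(t, u) = 1 + 6*t
O(H, h) = -1 (O(H, h) = (1/2)*(-2) = -1)
C(F) = -1
z(q) = q**2
(-452 + z(C(-5)))*(-4999 + N(21, 51)) = (-452 + (-1)**2)*(-4999 + (1 + 6*21)) = (-452 + 1)*(-4999 + (1 + 126)) = -451*(-4999 + 127) = -451*(-4872) = 2197272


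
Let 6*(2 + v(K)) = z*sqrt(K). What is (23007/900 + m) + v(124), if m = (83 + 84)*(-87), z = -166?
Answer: -4351631/300 - 166*sqrt(31)/3 ≈ -14814.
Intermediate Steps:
v(K) = -2 - 83*sqrt(K)/3 (v(K) = -2 + (-166*sqrt(K))/6 = -2 - 83*sqrt(K)/3)
m = -14529 (m = 167*(-87) = -14529)
(23007/900 + m) + v(124) = (23007/900 - 14529) + (-2 - 166*sqrt(31)/3) = (23007*(1/900) - 14529) + (-2 - 166*sqrt(31)/3) = (7669/300 - 14529) + (-2 - 166*sqrt(31)/3) = -4351031/300 + (-2 - 166*sqrt(31)/3) = -4351631/300 - 166*sqrt(31)/3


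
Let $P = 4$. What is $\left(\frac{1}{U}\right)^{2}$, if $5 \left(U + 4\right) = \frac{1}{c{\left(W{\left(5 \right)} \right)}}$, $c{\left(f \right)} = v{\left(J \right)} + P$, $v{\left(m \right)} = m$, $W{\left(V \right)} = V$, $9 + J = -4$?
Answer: $\frac{2025}{32761} \approx 0.061811$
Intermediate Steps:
$J = -13$ ($J = -9 - 4 = -13$)
$c{\left(f \right)} = -9$ ($c{\left(f \right)} = -13 + 4 = -9$)
$U = - \frac{181}{45}$ ($U = -4 + \frac{1}{5 \left(-9\right)} = -4 + \frac{1}{5} \left(- \frac{1}{9}\right) = -4 - \frac{1}{45} = - \frac{181}{45} \approx -4.0222$)
$\left(\frac{1}{U}\right)^{2} = \left(\frac{1}{- \frac{181}{45}}\right)^{2} = \left(- \frac{45}{181}\right)^{2} = \frac{2025}{32761}$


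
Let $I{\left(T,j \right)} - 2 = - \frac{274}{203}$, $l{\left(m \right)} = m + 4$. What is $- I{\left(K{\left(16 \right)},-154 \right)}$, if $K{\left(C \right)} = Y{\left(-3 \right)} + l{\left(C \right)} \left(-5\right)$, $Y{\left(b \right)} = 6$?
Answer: $- \frac{132}{203} \approx -0.65025$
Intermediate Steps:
$l{\left(m \right)} = 4 + m$
$K{\left(C \right)} = -14 - 5 C$ ($K{\left(C \right)} = 6 + \left(4 + C\right) \left(-5\right) = 6 - \left(20 + 5 C\right) = -14 - 5 C$)
$I{\left(T,j \right)} = \frac{132}{203}$ ($I{\left(T,j \right)} = 2 - \frac{274}{203} = \frac{132}{203}$)
$- I{\left(K{\left(16 \right)},-154 \right)} = \left(-1\right) \frac{132}{203} = - \frac{132}{203}$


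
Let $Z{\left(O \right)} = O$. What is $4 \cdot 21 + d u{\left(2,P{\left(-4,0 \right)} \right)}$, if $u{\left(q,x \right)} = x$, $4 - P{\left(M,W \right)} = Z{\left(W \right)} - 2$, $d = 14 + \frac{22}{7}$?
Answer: $\frac{1308}{7} \approx 186.86$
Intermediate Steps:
$d = \frac{120}{7}$ ($d = 14 + 22 \cdot \frac{1}{7} = 14 + \frac{22}{7} = \frac{120}{7} \approx 17.143$)
$P{\left(M,W \right)} = 6 - W$ ($P{\left(M,W \right)} = 4 - \left(W - 2\right) = 4 - \left(-2 + W\right) = 6 - W$)
$4 \cdot 21 + d u{\left(2,P{\left(-4,0 \right)} \right)} = 4 \cdot 21 + \frac{120 \left(6 - 0\right)}{7} = 84 + \frac{120 \left(6 + 0\right)}{7} = 84 + \frac{120}{7} \cdot 6 = 84 + \frac{720}{7} = \frac{1308}{7}$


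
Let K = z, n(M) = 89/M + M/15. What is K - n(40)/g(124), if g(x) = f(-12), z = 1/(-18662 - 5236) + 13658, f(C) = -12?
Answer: 78338069941/5735520 ≈ 13658.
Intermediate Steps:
n(M) = 89/M + M/15 (n(M) = 89/M + M*(1/15) = 89/M + M/15)
z = 326398883/23898 (z = 1/(-23898) + 13658 = -1/23898 + 13658 = 326398883/23898 ≈ 13658.)
g(x) = -12
K = 326398883/23898 ≈ 13658.
K - n(40)/g(124) = 326398883/23898 - (89/40 + (1/15)*40)/(-12) = 326398883/23898 - (89*(1/40) + 8/3)*(-1)/12 = 326398883/23898 - (89/40 + 8/3)*(-1)/12 = 326398883/23898 - 587*(-1)/(120*12) = 326398883/23898 - 1*(-587/1440) = 326398883/23898 + 587/1440 = 78338069941/5735520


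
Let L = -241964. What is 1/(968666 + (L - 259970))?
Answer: 1/466732 ≈ 2.1426e-6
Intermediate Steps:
1/(968666 + (L - 259970)) = 1/(968666 + (-241964 - 259970)) = 1/(968666 - 501934) = 1/466732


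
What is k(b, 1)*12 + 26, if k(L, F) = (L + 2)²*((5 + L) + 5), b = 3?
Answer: 3926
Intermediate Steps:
k(L, F) = (2 + L)²*(10 + L)
k(b, 1)*12 + 26 = ((2 + 3)²*(10 + 3))*12 + 26 = (5²*13)*12 + 26 = (25*13)*12 + 26 = 325*12 + 26 = 3900 + 26 = 3926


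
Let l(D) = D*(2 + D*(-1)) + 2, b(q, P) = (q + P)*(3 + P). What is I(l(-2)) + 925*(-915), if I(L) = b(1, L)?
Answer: -846360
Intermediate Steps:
b(q, P) = (3 + P)*(P + q) (b(q, P) = (P + q)*(3 + P) = (3 + P)*(P + q))
l(D) = 2 + D*(2 - D) (l(D) = D*(2 - D) + 2 = 2 + D*(2 - D))
I(L) = 3 + L² + 4*L (I(L) = L² + 3*L + 3*1 + L*1 = L² + 3*L + 3 + L = 3 + L² + 4*L)
I(l(-2)) + 925*(-915) = (3 + (2 - 1*(-2)² + 2*(-2))² + 4*(2 - 1*(-2)² + 2*(-2))) + 925*(-915) = (3 + (2 - 1*4 - 4)² + 4*(2 - 1*4 - 4)) - 846375 = (3 + (2 - 4 - 4)² + 4*(2 - 4 - 4)) - 846375 = (3 + (-6)² + 4*(-6)) - 846375 = (3 + 36 - 24) - 846375 = 15 - 846375 = -846360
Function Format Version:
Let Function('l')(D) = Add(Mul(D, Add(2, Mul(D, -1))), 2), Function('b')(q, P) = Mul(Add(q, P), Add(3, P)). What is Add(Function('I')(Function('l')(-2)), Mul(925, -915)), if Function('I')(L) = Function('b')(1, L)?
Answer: -846360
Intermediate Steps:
Function('b')(q, P) = Mul(Add(3, P), Add(P, q)) (Function('b')(q, P) = Mul(Add(P, q), Add(3, P)) = Mul(Add(3, P), Add(P, q)))
Function('l')(D) = Add(2, Mul(D, Add(2, Mul(-1, D)))) (Function('l')(D) = Add(Mul(D, Add(2, Mul(-1, D))), 2) = Add(2, Mul(D, Add(2, Mul(-1, D)))))
Function('I')(L) = Add(3, Pow(L, 2), Mul(4, L)) (Function('I')(L) = Add(Pow(L, 2), Mul(3, L), Mul(3, 1), Mul(L, 1)) = Add(Pow(L, 2), Mul(3, L), 3, L) = Add(3, Pow(L, 2), Mul(4, L)))
Add(Function('I')(Function('l')(-2)), Mul(925, -915)) = Add(Add(3, Pow(Add(2, Mul(-1, Pow(-2, 2)), Mul(2, -2)), 2), Mul(4, Add(2, Mul(-1, Pow(-2, 2)), Mul(2, -2)))), Mul(925, -915)) = Add(Add(3, Pow(Add(2, Mul(-1, 4), -4), 2), Mul(4, Add(2, Mul(-1, 4), -4))), -846375) = Add(Add(3, Pow(Add(2, -4, -4), 2), Mul(4, Add(2, -4, -4))), -846375) = Add(Add(3, Pow(-6, 2), Mul(4, -6)), -846375) = Add(Add(3, 36, -24), -846375) = Add(15, -846375) = -846360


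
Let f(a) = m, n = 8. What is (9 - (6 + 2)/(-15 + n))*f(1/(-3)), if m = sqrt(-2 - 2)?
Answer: 142*I/7 ≈ 20.286*I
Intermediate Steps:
m = 2*I (m = sqrt(-4) = 2*I ≈ 2.0*I)
f(a) = 2*I
(9 - (6 + 2)/(-15 + n))*f(1/(-3)) = (9 - (6 + 2)/(-15 + 8))*(2*I) = (9 - 8/(-7))*(2*I) = (9 - 8*(-1)/7)*(2*I) = (9 - 1*(-8/7))*(2*I) = (9 + 8/7)*(2*I) = 71*(2*I)/7 = 142*I/7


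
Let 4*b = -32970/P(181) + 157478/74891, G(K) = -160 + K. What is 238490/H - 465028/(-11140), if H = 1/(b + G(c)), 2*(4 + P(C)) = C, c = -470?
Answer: -6236877452179420224/36082858255 ≈ -1.7285e+8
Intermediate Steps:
P(C) = -4 + C/2
b = -2455534423/25912286 (b = (-32970/(-4 + (½)*181) + 157478/74891)/4 = (-32970/(-4 + 181/2) + 157478*(1/74891))/4 = (-32970/173/2 + 157478/74891)/4 = (-32970*2/173 + 157478/74891)/4 = (-65940/173 + 157478/74891)/4 = (¼)*(-4911068846/12956143) = -2455534423/25912286 ≈ -94.763)
H = -25912286/18780274603 (H = 1/(-2455534423/25912286 + (-160 - 470)) = 1/(-2455534423/25912286 - 630) = 1/(-18780274603/25912286) = -25912286/18780274603 ≈ -0.0013798)
238490/H - 465028/(-11140) = 238490/(-25912286/18780274603) - 465028/(-11140) = 238490*(-18780274603/25912286) - 465028*(-1/11140) = -2239453845034735/12956143 + 116257/2785 = -6236877452179420224/36082858255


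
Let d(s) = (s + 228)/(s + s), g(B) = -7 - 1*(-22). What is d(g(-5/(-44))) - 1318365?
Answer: -13183569/10 ≈ -1.3184e+6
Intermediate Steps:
g(B) = 15 (g(B) = -7 + 22 = 15)
d(s) = (228 + s)/(2*s) (d(s) = (228 + s)/((2*s)) = (228 + s)*(1/(2*s)) = (228 + s)/(2*s))
d(g(-5/(-44))) - 1318365 = (1/2)*(228 + 15)/15 - 1318365 = (1/2)*(1/15)*243 - 1318365 = 81/10 - 1318365 = -13183569/10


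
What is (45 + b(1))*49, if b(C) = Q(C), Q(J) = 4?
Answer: 2401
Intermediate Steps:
b(C) = 4
(45 + b(1))*49 = (45 + 4)*49 = 49*49 = 2401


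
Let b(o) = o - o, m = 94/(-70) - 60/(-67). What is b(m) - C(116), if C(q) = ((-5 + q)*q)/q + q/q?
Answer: -112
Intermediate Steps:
m = -1049/2345 (m = 94*(-1/70) - 60*(-1/67) = -47/35 + 60/67 = -1049/2345 ≈ -0.44733)
C(q) = -4 + q (C(q) = (q*(-5 + q))/q + 1 = (-5 + q) + 1 = -4 + q)
b(o) = 0
b(m) - C(116) = 0 - (-4 + 116) = 0 - 1*112 = 0 - 112 = -112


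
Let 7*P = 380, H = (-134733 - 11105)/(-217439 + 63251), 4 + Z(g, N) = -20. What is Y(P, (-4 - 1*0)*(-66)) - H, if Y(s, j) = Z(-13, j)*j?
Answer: -488540503/77094 ≈ -6336.9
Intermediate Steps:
Z(g, N) = -24 (Z(g, N) = -4 - 20 = -24)
H = 72919/77094 (H = -145838/(-154188) = -145838*(-1/154188) = 72919/77094 ≈ 0.94585)
P = 380/7 (P = (⅐)*380 = 380/7 ≈ 54.286)
Y(s, j) = -24*j
Y(P, (-4 - 1*0)*(-66)) - H = -24*(-4 - 1*0)*(-66) - 1*72919/77094 = -24*(-4 + 0)*(-66) - 72919/77094 = -(-96)*(-66) - 72919/77094 = -24*264 - 72919/77094 = -6336 - 72919/77094 = -488540503/77094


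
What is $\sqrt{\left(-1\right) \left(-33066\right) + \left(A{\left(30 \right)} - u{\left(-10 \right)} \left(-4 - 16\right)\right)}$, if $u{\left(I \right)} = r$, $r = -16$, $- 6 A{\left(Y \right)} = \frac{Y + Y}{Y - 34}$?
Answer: $\frac{\sqrt{130994}}{2} \approx 180.97$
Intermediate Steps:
$A{\left(Y \right)} = - \frac{Y}{3 \left(-34 + Y\right)}$ ($A{\left(Y \right)} = - \frac{\left(Y + Y\right) \frac{1}{Y - 34}}{6} = - \frac{2 Y \frac{1}{-34 + Y}}{6} = - \frac{Y}{3 \left(-34 + Y\right)}$)
$u{\left(I \right)} = -16$
$\sqrt{\left(-1\right) \left(-33066\right) + \left(A{\left(30 \right)} - u{\left(-10 \right)} \left(-4 - 16\right)\right)} = \sqrt{\left(-1\right) \left(-33066\right) - \left(- 16 \left(-4 - 16\right) + \frac{30}{-102 + 3 \cdot 30}\right)} = \sqrt{33066 - \left(320 + \frac{30}{-102 + 90}\right)} = \sqrt{33066 - \left(320 + \frac{30}{-12}\right)} = \sqrt{33066 - \left(320 + 30 \left(- \frac{1}{12}\right)\right)} = \sqrt{33066 + \left(\frac{5}{2} - 320\right)} = \sqrt{33066 - \frac{635}{2}} = \sqrt{\frac{65497}{2}} = \frac{\sqrt{130994}}{2}$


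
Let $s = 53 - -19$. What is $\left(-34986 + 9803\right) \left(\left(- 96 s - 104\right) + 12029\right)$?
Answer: $-126242379$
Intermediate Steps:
$s = 72$ ($s = 53 + 19 = 72$)
$\left(-34986 + 9803\right) \left(\left(- 96 s - 104\right) + 12029\right) = \left(-34986 + 9803\right) \left(\left(\left(-96\right) 72 - 104\right) + 12029\right) = - 25183 \left(\left(-6912 - 104\right) + 12029\right) = - 25183 \left(-7016 + 12029\right) = \left(-25183\right) 5013 = -126242379$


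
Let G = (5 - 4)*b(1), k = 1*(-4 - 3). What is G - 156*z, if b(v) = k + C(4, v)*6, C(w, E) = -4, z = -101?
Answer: 15725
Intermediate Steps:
k = -7 (k = 1*(-7) = -7)
b(v) = -31 (b(v) = -7 - 4*6 = -7 - 24 = -31)
G = -31 (G = (5 - 4)*(-31) = 1*(-31) = -31)
G - 156*z = -31 - 156*(-101) = -31 + 15756 = 15725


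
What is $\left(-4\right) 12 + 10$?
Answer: $-38$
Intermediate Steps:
$\left(-4\right) 12 + 10 = -48 + 10 = -38$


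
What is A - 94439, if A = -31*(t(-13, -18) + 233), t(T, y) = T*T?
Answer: -106901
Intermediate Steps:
t(T, y) = T**2
A = -12462 (A = -31*((-13)**2 + 233) = -31*(169 + 233) = -31*402 = -12462)
A - 94439 = -12462 - 94439 = -106901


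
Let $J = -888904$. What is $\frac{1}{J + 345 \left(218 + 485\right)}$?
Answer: $- \frac{1}{646369} \approx -1.5471 \cdot 10^{-6}$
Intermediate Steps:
$\frac{1}{J + 345 \left(218 + 485\right)} = \frac{1}{-888904 + 345 \left(218 + 485\right)} = \frac{1}{-888904 + 345 \cdot 703} = \frac{1}{-888904 + 242535} = \frac{1}{-646369} = - \frac{1}{646369}$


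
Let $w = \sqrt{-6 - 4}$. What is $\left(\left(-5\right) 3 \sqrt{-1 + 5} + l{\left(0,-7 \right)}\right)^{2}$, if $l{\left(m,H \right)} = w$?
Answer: $\left(30 - i \sqrt{10}\right)^{2} \approx 890.0 - 189.74 i$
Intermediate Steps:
$w = i \sqrt{10}$ ($w = \sqrt{-10} = i \sqrt{10} \approx 3.1623 i$)
$l{\left(m,H \right)} = i \sqrt{10}$
$\left(\left(-5\right) 3 \sqrt{-1 + 5} + l{\left(0,-7 \right)}\right)^{2} = \left(\left(-5\right) 3 \sqrt{-1 + 5} + i \sqrt{10}\right)^{2} = \left(- 15 \sqrt{4} + i \sqrt{10}\right)^{2} = \left(\left(-15\right) 2 + i \sqrt{10}\right)^{2} = \left(-30 + i \sqrt{10}\right)^{2}$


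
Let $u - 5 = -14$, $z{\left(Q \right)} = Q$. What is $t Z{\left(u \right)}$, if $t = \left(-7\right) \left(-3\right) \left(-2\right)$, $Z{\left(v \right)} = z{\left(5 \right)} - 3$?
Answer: $-84$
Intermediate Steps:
$u = -9$ ($u = 5 - 14 = -9$)
$Z{\left(v \right)} = 2$ ($Z{\left(v \right)} = 5 - 3 = 2$)
$t = -42$ ($t = 21 \left(-2\right) = -42$)
$t Z{\left(u \right)} = \left(-42\right) 2 = -84$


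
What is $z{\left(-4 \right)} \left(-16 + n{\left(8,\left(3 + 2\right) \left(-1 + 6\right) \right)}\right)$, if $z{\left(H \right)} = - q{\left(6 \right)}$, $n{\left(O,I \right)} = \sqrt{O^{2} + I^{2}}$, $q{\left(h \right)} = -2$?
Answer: $-32 + 2 \sqrt{689} \approx 20.498$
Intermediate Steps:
$n{\left(O,I \right)} = \sqrt{I^{2} + O^{2}}$
$z{\left(H \right)} = 2$ ($z{\left(H \right)} = \left(-1\right) \left(-2\right) = 2$)
$z{\left(-4 \right)} \left(-16 + n{\left(8,\left(3 + 2\right) \left(-1 + 6\right) \right)}\right) = 2 \left(-16 + \sqrt{\left(\left(3 + 2\right) \left(-1 + 6\right)\right)^{2} + 8^{2}}\right) = 2 \left(-16 + \sqrt{\left(5 \cdot 5\right)^{2} + 64}\right) = 2 \left(-16 + \sqrt{25^{2} + 64}\right) = 2 \left(-16 + \sqrt{625 + 64}\right) = 2 \left(-16 + \sqrt{689}\right) = -32 + 2 \sqrt{689}$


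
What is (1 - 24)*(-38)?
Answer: 874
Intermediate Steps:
(1 - 24)*(-38) = -23*(-38) = 874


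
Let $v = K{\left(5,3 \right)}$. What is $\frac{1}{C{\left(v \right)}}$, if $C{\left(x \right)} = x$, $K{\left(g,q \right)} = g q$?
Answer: $\frac{1}{15} \approx 0.066667$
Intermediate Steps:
$v = 15$ ($v = 5 \cdot 3 = 15$)
$\frac{1}{C{\left(v \right)}} = \frac{1}{15}$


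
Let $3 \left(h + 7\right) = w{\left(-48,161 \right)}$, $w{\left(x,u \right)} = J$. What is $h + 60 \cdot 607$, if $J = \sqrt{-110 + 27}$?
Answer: $36413 + \frac{i \sqrt{83}}{3} \approx 36413.0 + 3.0368 i$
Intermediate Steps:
$J = i \sqrt{83}$ ($J = \sqrt{-83} = i \sqrt{83} \approx 9.1104 i$)
$w{\left(x,u \right)} = i \sqrt{83}$
$h = -7 + \frac{i \sqrt{83}}{3} \approx -7.0 + 3.0368 i$
$h + 60 \cdot 607 = \left(-7 + \frac{i \sqrt{83}}{3}\right) + 60 \cdot 607 = \left(-7 + \frac{i \sqrt{83}}{3}\right) + 36420 = 36413 + \frac{i \sqrt{83}}{3}$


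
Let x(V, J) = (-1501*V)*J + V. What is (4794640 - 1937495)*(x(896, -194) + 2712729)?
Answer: 753210419193105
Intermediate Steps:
x(V, J) = V - 1501*J*V (x(V, J) = -1501*J*V + V = V - 1501*J*V)
(4794640 - 1937495)*(x(896, -194) + 2712729) = (4794640 - 1937495)*(896*(1 - 1501*(-194)) + 2712729) = 2857145*(896*(1 + 291194) + 2712729) = 2857145*(896*291195 + 2712729) = 2857145*(260910720 + 2712729) = 2857145*263623449 = 753210419193105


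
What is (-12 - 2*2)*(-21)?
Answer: 336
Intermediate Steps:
(-12 - 2*2)*(-21) = (-12 - 4)*(-21) = -16*(-21) = 336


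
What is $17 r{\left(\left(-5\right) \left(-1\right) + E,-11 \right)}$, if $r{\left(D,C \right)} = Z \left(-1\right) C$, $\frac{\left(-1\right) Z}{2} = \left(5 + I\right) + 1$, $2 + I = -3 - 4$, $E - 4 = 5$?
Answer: $1122$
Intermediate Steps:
$E = 9$ ($E = 4 + 5 = 9$)
$I = -9$ ($I = -2 - 7 = -9$)
$Z = 6$ ($Z = - 2 \left(\left(5 - 9\right) + 1\right) = - 2 \left(-4 + 1\right) = \left(-2\right) \left(-3\right) = 6$)
$r{\left(D,C \right)} = - 6 C$ ($r{\left(D,C \right)} = 6 \left(-1\right) C = - 6 C$)
$17 r{\left(\left(-5\right) \left(-1\right) + E,-11 \right)} = 17 \left(\left(-6\right) \left(-11\right)\right) = 17 \cdot 66 = 1122$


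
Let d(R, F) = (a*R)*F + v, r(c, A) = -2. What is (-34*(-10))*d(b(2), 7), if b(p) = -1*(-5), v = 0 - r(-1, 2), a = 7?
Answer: 83980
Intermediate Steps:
v = 2 (v = 0 - 1*(-2) = 0 + 2 = 2)
b(p) = 5
d(R, F) = 2 + 7*F*R (d(R, F) = (7*R)*F + 2 = 7*F*R + 2 = 2 + 7*F*R)
(-34*(-10))*d(b(2), 7) = (-34*(-10))*(2 + 7*7*5) = 340*(2 + 245) = 340*247 = 83980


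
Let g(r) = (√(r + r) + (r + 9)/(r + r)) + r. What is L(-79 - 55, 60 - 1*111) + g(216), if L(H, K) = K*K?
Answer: 135241/48 + 12*√3 ≈ 2838.3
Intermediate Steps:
g(r) = r + √2*√r + (9 + r)/(2*r) (g(r) = (√(2*r) + (9 + r)/((2*r))) + r = (√2*√r + (9 + r)*(1/(2*r))) + r = (√2*√r + (9 + r)/(2*r)) + r = r + √2*√r + (9 + r)/(2*r))
L(H, K) = K²
L(-79 - 55, 60 - 1*111) + g(216) = (60 - 1*111)² + (½ + 216 + (9/2)/216 + √2*√216) = (60 - 111)² + (½ + 216 + (9/2)*(1/216) + √2*(6*√6)) = (-51)² + (½ + 216 + 1/48 + 12*√3) = 2601 + (10393/48 + 12*√3) = 135241/48 + 12*√3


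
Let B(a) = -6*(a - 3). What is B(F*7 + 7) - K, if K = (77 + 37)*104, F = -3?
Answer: -11754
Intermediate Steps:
B(a) = 18 - 6*a (B(a) = -6*(-3 + a) = 18 - 6*a)
K = 11856 (K = 114*104 = 11856)
B(F*7 + 7) - K = (18 - 6*(-3*7 + 7)) - 1*11856 = (18 - 6*(-21 + 7)) - 11856 = (18 - 6*(-14)) - 11856 = (18 + 84) - 11856 = 102 - 11856 = -11754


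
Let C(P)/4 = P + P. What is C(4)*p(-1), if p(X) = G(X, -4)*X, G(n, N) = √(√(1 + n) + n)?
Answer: -32*I ≈ -32.0*I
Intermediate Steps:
C(P) = 8*P (C(P) = 4*(P + P) = 4*(2*P) = 8*P)
G(n, N) = √(n + √(1 + n))
p(X) = X*√(X + √(1 + X)) (p(X) = √(X + √(1 + X))*X = X*√(X + √(1 + X)))
C(4)*p(-1) = (8*4)*(-√(-1 + √(1 - 1))) = 32*(-√(-1 + √0)) = 32*(-√(-1 + 0)) = 32*(-√(-1)) = 32*(-I) = -32*I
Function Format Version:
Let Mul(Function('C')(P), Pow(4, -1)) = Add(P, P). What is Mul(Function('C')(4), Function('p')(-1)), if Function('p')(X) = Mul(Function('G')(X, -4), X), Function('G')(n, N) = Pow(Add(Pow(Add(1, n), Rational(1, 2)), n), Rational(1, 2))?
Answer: Mul(-32, I) ≈ Mul(-32.000, I)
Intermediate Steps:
Function('C')(P) = Mul(8, P) (Function('C')(P) = Mul(4, Add(P, P)) = Mul(4, Mul(2, P)) = Mul(8, P))
Function('G')(n, N) = Pow(Add(n, Pow(Add(1, n), Rational(1, 2))), Rational(1, 2))
Function('p')(X) = Mul(X, Pow(Add(X, Pow(Add(1, X), Rational(1, 2))), Rational(1, 2))) (Function('p')(X) = Mul(Pow(Add(X, Pow(Add(1, X), Rational(1, 2))), Rational(1, 2)), X) = Mul(X, Pow(Add(X, Pow(Add(1, X), Rational(1, 2))), Rational(1, 2))))
Mul(Function('C')(4), Function('p')(-1)) = Mul(Mul(8, 4), Mul(-1, Pow(Add(-1, Pow(Add(1, -1), Rational(1, 2))), Rational(1, 2)))) = Mul(32, Mul(-1, Pow(Add(-1, Pow(0, Rational(1, 2))), Rational(1, 2)))) = Mul(32, Mul(-1, Pow(Add(-1, 0), Rational(1, 2)))) = Mul(32, Mul(-1, Pow(-1, Rational(1, 2)))) = Mul(32, Mul(-1, I)) = Mul(-32, I)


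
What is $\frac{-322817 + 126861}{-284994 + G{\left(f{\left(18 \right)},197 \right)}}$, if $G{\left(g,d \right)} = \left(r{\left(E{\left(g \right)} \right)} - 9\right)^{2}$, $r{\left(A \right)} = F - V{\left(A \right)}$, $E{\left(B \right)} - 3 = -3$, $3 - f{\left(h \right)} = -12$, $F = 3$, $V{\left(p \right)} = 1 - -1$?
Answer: $\frac{97978}{142465} \approx 0.68773$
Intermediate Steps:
$V{\left(p \right)} = 2$ ($V{\left(p \right)} = 1 + 1 = 2$)
$f{\left(h \right)} = 15$ ($f{\left(h \right)} = 3 - -12 = 3 + 12 = 15$)
$E{\left(B \right)} = 0$ ($E{\left(B \right)} = 3 - 3 = 0$)
$r{\left(A \right)} = 1$ ($r{\left(A \right)} = 3 - 2 = 1$)
$G{\left(g,d \right)} = 64$ ($G{\left(g,d \right)} = \left(1 - 9\right)^{2} = \left(-8\right)^{2} = 64$)
$\frac{-322817 + 126861}{-284994 + G{\left(f{\left(18 \right)},197 \right)}} = \frac{-322817 + 126861}{-284994 + 64} = - \frac{195956}{-284930} = \left(-195956\right) \left(- \frac{1}{284930}\right) = \frac{97978}{142465}$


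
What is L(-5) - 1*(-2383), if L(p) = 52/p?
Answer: 11863/5 ≈ 2372.6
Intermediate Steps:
L(-5) - 1*(-2383) = 52/(-5) - 1*(-2383) = 52*(-⅕) + 2383 = -52/5 + 2383 = 11863/5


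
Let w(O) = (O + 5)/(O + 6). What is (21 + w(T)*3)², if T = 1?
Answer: 27225/49 ≈ 555.61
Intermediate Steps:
w(O) = (5 + O)/(6 + O)
(21 + w(T)*3)² = (21 + ((5 + 1)/(6 + 1))*3)² = (21 + (6/7)*3)² = (21 + 18/7)² = (165/7)² = 27225/49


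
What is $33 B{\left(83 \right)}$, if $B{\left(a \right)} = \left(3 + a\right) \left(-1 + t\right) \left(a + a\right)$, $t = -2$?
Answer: $-1413324$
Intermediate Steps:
$B{\left(a \right)} = 2 a \left(-9 - 3 a\right)$ ($B{\left(a \right)} = \left(3 + a\right) \left(-1 - 2\right) \left(a + a\right) = \left(3 + a\right) \left(-3\right) 2 a = \left(-9 - 3 a\right) 2 a = 2 a \left(-9 - 3 a\right)$)
$33 B{\left(83 \right)} = 33 \left(\left(-6\right) 83 \left(3 + 83\right)\right) = 33 \left(\left(-6\right) 83 \cdot 86\right) = 33 \left(-42828\right) = -1413324$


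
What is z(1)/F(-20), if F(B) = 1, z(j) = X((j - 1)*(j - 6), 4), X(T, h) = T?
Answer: 0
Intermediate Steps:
z(j) = (-1 + j)*(-6 + j) (z(j) = (j - 1)*(j - 6) = (-1 + j)*(-6 + j))
z(1)/F(-20) = (6 + 1**2 - 7*1)/1 = (6 + 1 - 7)*1 = 0*1 = 0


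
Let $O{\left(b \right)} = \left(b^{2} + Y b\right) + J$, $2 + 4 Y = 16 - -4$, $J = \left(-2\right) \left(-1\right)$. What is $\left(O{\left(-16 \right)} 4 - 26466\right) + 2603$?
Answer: $-23119$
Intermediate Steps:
$J = 2$
$Y = \frac{9}{2}$ ($Y = - \frac{1}{2} + \frac{16 - -4}{4} = - \frac{1}{2} + \frac{16 + 4}{4} = - \frac{1}{2} + \frac{1}{4} \cdot 20 = - \frac{1}{2} + 5 = \frac{9}{2} \approx 4.5$)
$O{\left(b \right)} = 2 + b^{2} + \frac{9 b}{2}$ ($O{\left(b \right)} = \left(b^{2} + \frac{9 b}{2}\right) + 2 = 2 + b^{2} + \frac{9 b}{2}$)
$\left(O{\left(-16 \right)} 4 - 26466\right) + 2603 = \left(\left(2 + \left(-16\right)^{2} + \frac{9}{2} \left(-16\right)\right) 4 - 26466\right) + 2603 = \left(\left(2 + 256 - 72\right) 4 - 26466\right) + 2603 = \left(186 \cdot 4 - 26466\right) + 2603 = \left(744 - 26466\right) + 2603 = -25722 + 2603 = -23119$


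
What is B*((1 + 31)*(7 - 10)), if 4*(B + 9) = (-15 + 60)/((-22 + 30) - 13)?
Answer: 1080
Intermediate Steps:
B = -45/4 (B = -9 + ((-15 + 60)/((-22 + 30) - 13))/4 = -9 + (45/(8 - 13))/4 = -9 + (45/(-5))/4 = -9 + (45*(-1/5))/4 = -9 + (1/4)*(-9) = -9 - 9/4 = -45/4 ≈ -11.250)
B*((1 + 31)*(7 - 10)) = -45*(1 + 31)*(7 - 10)/4 = -360*(-3) = -45/4*(-96) = 1080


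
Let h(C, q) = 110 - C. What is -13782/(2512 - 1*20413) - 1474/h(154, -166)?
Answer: 408977/11934 ≈ 34.270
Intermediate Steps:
-13782/(2512 - 1*20413) - 1474/h(154, -166) = -13782/(2512 - 1*20413) - 1474/(110 - 1*154) = -13782/(2512 - 20413) - 1474/(110 - 154) = -13782/(-17901) - 1474/(-44) = -13782*(-1/17901) - 1474*(-1/44) = 4594/5967 + 67/2 = 408977/11934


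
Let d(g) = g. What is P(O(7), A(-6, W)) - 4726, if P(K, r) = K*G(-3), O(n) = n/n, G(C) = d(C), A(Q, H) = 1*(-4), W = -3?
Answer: -4729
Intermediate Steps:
A(Q, H) = -4
G(C) = C
O(n) = 1
P(K, r) = -3*K (P(K, r) = K*(-3) = -3*K)
P(O(7), A(-6, W)) - 4726 = -3*1 - 4726 = -3 - 4726 = -4729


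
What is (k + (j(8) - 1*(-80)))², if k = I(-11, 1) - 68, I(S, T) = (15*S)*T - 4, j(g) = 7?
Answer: 22500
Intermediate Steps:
I(S, T) = -4 + 15*S*T (I(S, T) = 15*S*T - 4 = -4 + 15*S*T)
k = -237 (k = (-4 + 15*(-11)*1) - 68 = (-4 - 165) - 68 = -169 - 68 = -237)
(k + (j(8) - 1*(-80)))² = (-237 + (7 - 1*(-80)))² = (-237 + (7 + 80))² = (-237 + 87)² = (-150)² = 22500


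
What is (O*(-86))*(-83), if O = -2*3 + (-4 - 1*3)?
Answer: -92794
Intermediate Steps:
O = -13 (O = -6 + (-4 - 3) = -6 - 7 = -13)
(O*(-86))*(-83) = -13*(-86)*(-83) = 1118*(-83) = -92794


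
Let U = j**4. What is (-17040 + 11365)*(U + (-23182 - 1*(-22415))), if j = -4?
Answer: 2899925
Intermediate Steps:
U = 256 (U = (-4)**4 = 256)
(-17040 + 11365)*(U + (-23182 - 1*(-22415))) = (-17040 + 11365)*(256 + (-23182 - 1*(-22415))) = -5675*(256 + (-23182 + 22415)) = -5675*(256 - 767) = -5675*(-511) = 2899925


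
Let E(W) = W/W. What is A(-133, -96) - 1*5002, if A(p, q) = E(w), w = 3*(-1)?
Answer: -5001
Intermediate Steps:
w = -3
E(W) = 1
A(p, q) = 1
A(-133, -96) - 1*5002 = 1 - 1*5002 = 1 - 5002 = -5001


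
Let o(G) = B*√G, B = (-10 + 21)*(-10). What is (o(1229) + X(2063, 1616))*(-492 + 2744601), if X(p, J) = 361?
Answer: 990623349 - 301851990*√1229 ≈ -9.5914e+9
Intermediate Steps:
B = -110 (B = 11*(-10) = -110)
o(G) = -110*√G
(o(1229) + X(2063, 1616))*(-492 + 2744601) = (-110*√1229 + 361)*(-492 + 2744601) = (361 - 110*√1229)*2744109 = 990623349 - 301851990*√1229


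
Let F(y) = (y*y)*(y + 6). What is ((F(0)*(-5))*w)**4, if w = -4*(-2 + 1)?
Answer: 0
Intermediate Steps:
w = 4 (w = -4*(-1) = 4)
F(y) = y**2*(6 + y)
((F(0)*(-5))*w)**4 = (((0**2*(6 + 0))*(-5))*4)**4 = (((0*6)*(-5))*4)**4 = ((0*(-5))*4)**4 = (0*4)**4 = 0**4 = 0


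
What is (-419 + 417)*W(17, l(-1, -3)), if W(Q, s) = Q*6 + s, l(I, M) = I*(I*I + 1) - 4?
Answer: -192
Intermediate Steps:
l(I, M) = -4 + I*(1 + I**2) (l(I, M) = I*(I**2 + 1) - 4 = I*(1 + I**2) - 4 = -4 + I*(1 + I**2))
W(Q, s) = s + 6*Q (W(Q, s) = 6*Q + s = s + 6*Q)
(-419 + 417)*W(17, l(-1, -3)) = (-419 + 417)*((-4 - 1 + (-1)**3) + 6*17) = -2*((-4 - 1 - 1) + 102) = -2*(-6 + 102) = -2*96 = -192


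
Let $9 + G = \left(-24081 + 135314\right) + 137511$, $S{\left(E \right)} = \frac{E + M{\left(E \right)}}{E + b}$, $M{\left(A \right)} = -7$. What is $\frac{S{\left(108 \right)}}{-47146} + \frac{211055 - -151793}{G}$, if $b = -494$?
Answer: $\frac{6603262200123}{4526568079660} \approx 1.4588$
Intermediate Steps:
$S{\left(E \right)} = \frac{-7 + E}{-494 + E}$ ($S{\left(E \right)} = \frac{E - 7}{E - 494} = \frac{-7 + E}{-494 + E}$)
$G = 248735$ ($G = -9 + \left(\left(-24081 + 135314\right) + 137511\right) = -9 + \left(111233 + 137511\right) = -9 + 248744 = 248735$)
$\frac{S{\left(108 \right)}}{-47146} + \frac{211055 - -151793}{G} = \frac{\frac{1}{-494 + 108} \left(-7 + 108\right)}{-47146} + \frac{211055 - -151793}{248735} = \frac{1}{-386} \cdot 101 \left(- \frac{1}{47146}\right) + \left(211055 + 151793\right) \frac{1}{248735} = \left(- \frac{1}{386}\right) 101 \left(- \frac{1}{47146}\right) + 362848 \cdot \frac{1}{248735} = \left(- \frac{101}{386}\right) \left(- \frac{1}{47146}\right) + \frac{362848}{248735} = \frac{101}{18198356} + \frac{362848}{248735} = \frac{6603262200123}{4526568079660}$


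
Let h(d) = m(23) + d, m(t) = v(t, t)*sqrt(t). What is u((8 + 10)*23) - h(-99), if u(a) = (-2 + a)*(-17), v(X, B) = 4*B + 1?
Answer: -6905 - 93*sqrt(23) ≈ -7351.0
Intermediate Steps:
v(X, B) = 1 + 4*B
m(t) = sqrt(t)*(1 + 4*t) (m(t) = (1 + 4*t)*sqrt(t) = sqrt(t)*(1 + 4*t))
h(d) = d + 93*sqrt(23) (h(d) = sqrt(23)*(1 + 4*23) + d = sqrt(23)*(1 + 92) + d = sqrt(23)*93 + d = 93*sqrt(23) + d = d + 93*sqrt(23))
u(a) = 34 - 17*a
u((8 + 10)*23) - h(-99) = (34 - 17*(8 + 10)*23) - (-99 + 93*sqrt(23)) = (34 - 306*23) + (99 - 93*sqrt(23)) = (34 - 17*414) + (99 - 93*sqrt(23)) = (34 - 7038) + (99 - 93*sqrt(23)) = -7004 + (99 - 93*sqrt(23)) = -6905 - 93*sqrt(23)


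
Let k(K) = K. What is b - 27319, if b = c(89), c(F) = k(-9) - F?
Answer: -27417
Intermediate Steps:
c(F) = -9 - F
b = -98 (b = -9 - 1*89 = -9 - 89 = -98)
b - 27319 = -98 - 27319 = -27417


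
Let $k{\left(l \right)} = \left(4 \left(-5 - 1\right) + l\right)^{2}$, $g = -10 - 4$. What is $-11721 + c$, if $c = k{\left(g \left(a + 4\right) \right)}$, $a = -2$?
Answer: $-9017$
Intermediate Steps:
$g = -14$ ($g = -10 - 4 = -14$)
$k{\left(l \right)} = \left(-24 + l\right)^{2}$ ($k{\left(l \right)} = \left(4 \left(-6\right) + l\right)^{2} = \left(-24 + l\right)^{2}$)
$c = 2704$ ($c = \left(-24 - 14 \left(-2 + 4\right)\right)^{2} = \left(-24 - 28\right)^{2} = \left(-52\right)^{2} = 2704$)
$-11721 + c = -11721 + 2704 = -9017$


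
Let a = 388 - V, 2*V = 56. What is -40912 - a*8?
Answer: -43792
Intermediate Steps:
V = 28 (V = (1/2)*56 = 28)
a = 360 (a = 388 - 1*28 = 388 - 28 = 360)
-40912 - a*8 = -40912 - 360*8 = -40912 - 1*2880 = -40912 - 2880 = -43792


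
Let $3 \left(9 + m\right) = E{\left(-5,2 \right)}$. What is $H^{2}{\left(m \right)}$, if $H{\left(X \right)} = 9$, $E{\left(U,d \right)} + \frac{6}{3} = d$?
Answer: $81$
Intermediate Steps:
$E{\left(U,d \right)} = -2 + d$
$m = -9$ ($m = -9 + \frac{-2 + 2}{3} = -9 + \frac{1}{3} \cdot 0 = -9 + 0 = -9$)
$H^{2}{\left(m \right)} = 9^{2} = 81$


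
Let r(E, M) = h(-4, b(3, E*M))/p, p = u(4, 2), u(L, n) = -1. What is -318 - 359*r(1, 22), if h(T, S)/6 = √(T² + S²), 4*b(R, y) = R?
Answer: -318 + 1077*√265/2 ≈ 8448.1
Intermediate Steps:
b(R, y) = R/4
h(T, S) = 6*√(S² + T²) (h(T, S) = 6*√(T² + S²) = 6*√(S² + T²))
p = -1
r(E, M) = -3*√265/2 (r(E, M) = (6*√(((¼)*3)² + (-4)²))/(-1) = (6*√((¾)² + 16))*(-1) = (6*√(9/16 + 16))*(-1) = (6*√(265/16))*(-1) = (6*(√265/4))*(-1) = (3*√265/2)*(-1) = -3*√265/2)
-318 - 359*r(1, 22) = -318 - (-1077)*√265/2 = -318 + 1077*√265/2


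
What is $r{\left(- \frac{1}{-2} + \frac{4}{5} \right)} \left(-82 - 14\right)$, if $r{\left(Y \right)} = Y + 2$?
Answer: $- \frac{1584}{5} \approx -316.8$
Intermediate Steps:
$r{\left(Y \right)} = 2 + Y$
$r{\left(- \frac{1}{-2} + \frac{4}{5} \right)} \left(-82 - 14\right) = \left(2 + \left(- \frac{1}{-2} + \frac{4}{5}\right)\right) \left(-82 - 14\right) = \left(2 + \left(\left(-1\right) \left(- \frac{1}{2}\right) + 4 \cdot \frac{1}{5}\right)\right) \left(-96\right) = \left(2 + \left(\frac{1}{2} + \frac{4}{5}\right)\right) \left(-96\right) = \left(2 + \frac{13}{10}\right) \left(-96\right) = \frac{33}{10} \left(-96\right) = - \frac{1584}{5}$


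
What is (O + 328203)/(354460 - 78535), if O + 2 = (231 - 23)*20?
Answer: 110787/91975 ≈ 1.2045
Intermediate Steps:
O = 4158 (O = -2 + (231 - 23)*20 = -2 + 208*20 = -2 + 4160 = 4158)
(O + 328203)/(354460 - 78535) = (4158 + 328203)/(354460 - 78535) = 332361/275925 = 332361*(1/275925) = 110787/91975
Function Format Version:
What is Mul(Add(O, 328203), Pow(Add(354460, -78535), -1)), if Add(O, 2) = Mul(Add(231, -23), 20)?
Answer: Rational(110787, 91975) ≈ 1.2045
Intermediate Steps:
O = 4158 (O = Add(-2, Mul(Add(231, -23), 20)) = Add(-2, Mul(208, 20)) = Add(-2, 4160) = 4158)
Mul(Add(O, 328203), Pow(Add(354460, -78535), -1)) = Mul(Add(4158, 328203), Pow(Add(354460, -78535), -1)) = Mul(332361, Pow(275925, -1)) = Mul(332361, Rational(1, 275925)) = Rational(110787, 91975)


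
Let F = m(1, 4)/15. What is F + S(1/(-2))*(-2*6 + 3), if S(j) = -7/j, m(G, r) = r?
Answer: -1886/15 ≈ -125.73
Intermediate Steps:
F = 4/15 ≈ 0.26667
F + S(1/(-2))*(-2*6 + 3) = 4/15 + (-7/(1/(-2)))*(-2*6 + 3) = 4/15 + (-7/(-½))*(-12 + 3) = 4/15 - 7*(-2)*(-9) = 4/15 + 14*(-9) = 4/15 - 126 = -1886/15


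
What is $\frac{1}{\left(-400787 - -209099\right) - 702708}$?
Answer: $- \frac{1}{894396} \approx -1.1181 \cdot 10^{-6}$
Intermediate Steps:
$\frac{1}{\left(-400787 - -209099\right) - 702708} = \frac{1}{\left(-400787 + 209099\right) - 702708} = \frac{1}{-191688 - 702708} = \frac{1}{-894396} = - \frac{1}{894396}$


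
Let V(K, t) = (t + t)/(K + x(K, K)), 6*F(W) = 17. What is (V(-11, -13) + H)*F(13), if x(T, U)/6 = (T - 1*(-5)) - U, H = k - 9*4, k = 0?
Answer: -6035/57 ≈ -105.88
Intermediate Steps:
H = -36 (H = 0 - 9*4 = 0 - 36 = -36)
F(W) = 17/6 (F(W) = (⅙)*17 = 17/6)
x(T, U) = 30 - 6*U + 6*T (x(T, U) = 6*((T - 1*(-5)) - U) = 6*((T + 5) - U) = 6*((5 + T) - U) = 6*(5 + T - U) = 30 - 6*U + 6*T)
V(K, t) = 2*t/(30 + K) (V(K, t) = (t + t)/(K + (30 - 6*K + 6*K)) = (2*t)/(K + 30) = (2*t)/(30 + K) = 2*t/(30 + K))
(V(-11, -13) + H)*F(13) = (2*(-13)/(30 - 11) - 36)*(17/6) = (2*(-13)/19 - 36)*(17/6) = (2*(-13)*(1/19) - 36)*(17/6) = (-26/19 - 36)*(17/6) = -710/19*17/6 = -6035/57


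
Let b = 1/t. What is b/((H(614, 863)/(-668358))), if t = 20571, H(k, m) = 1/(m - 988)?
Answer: 27848250/6857 ≈ 4061.3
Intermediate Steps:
H(k, m) = 1/(-988 + m)
b = 1/20571 ≈ 4.8612e-5
b/((H(614, 863)/(-668358))) = 1/(20571*((1/((-988 + 863)*(-668358))))) = 1/(20571*((-1/668358/(-125)))) = 1/(20571*((-1/125*(-1/668358)))) = 1/(20571*(1/83544750)) = (1/20571)*83544750 = 27848250/6857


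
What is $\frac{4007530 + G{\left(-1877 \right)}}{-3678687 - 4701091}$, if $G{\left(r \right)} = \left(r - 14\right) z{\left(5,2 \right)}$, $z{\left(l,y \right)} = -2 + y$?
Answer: $- \frac{2003765}{4189889} \approx -0.47824$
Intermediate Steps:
$G{\left(r \right)} = 0$ ($G{\left(r \right)} = \left(r - 14\right) \left(-2 + 2\right) = \left(-14 + r\right) 0 = 0$)
$\frac{4007530 + G{\left(-1877 \right)}}{-3678687 - 4701091} = \frac{4007530 + 0}{-3678687 - 4701091} = \frac{4007530}{-8379778} = 4007530 \left(- \frac{1}{8379778}\right) = - \frac{2003765}{4189889}$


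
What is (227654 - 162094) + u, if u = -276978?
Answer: -211418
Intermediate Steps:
(227654 - 162094) + u = (227654 - 162094) - 276978 = 65560 - 276978 = -211418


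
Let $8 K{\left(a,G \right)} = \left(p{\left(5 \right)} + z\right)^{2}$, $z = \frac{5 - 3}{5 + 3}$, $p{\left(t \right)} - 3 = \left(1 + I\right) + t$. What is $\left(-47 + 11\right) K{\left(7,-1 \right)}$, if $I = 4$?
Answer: $- \frac{25281}{32} \approx -790.03$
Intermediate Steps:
$p{\left(t \right)} = 8 + t$ ($p{\left(t \right)} = 3 + \left(\left(1 + 4\right) + t\right) = 3 + \left(5 + t\right) = 8 + t$)
$z = \frac{1}{4}$ ($z = \frac{2}{8} = 2 \cdot \frac{1}{8} = \frac{1}{4} \approx 0.25$)
$K{\left(a,G \right)} = \frac{2809}{128}$ ($K{\left(a,G \right)} = \frac{\left(\left(8 + 5\right) + \frac{1}{4}\right)^{2}}{8} = \frac{\left(13 + \frac{1}{4}\right)^{2}}{8} = \frac{\left(\frac{53}{4}\right)^{2}}{8} = \frac{1}{8} \cdot \frac{2809}{16} = \frac{2809}{128}$)
$\left(-47 + 11\right) K{\left(7,-1 \right)} = \left(-47 + 11\right) \frac{2809}{128} = \left(-36\right) \frac{2809}{128} = - \frac{25281}{32}$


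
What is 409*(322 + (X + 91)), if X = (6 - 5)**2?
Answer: 169326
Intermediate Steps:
X = 1 (X = 1**2 = 1)
409*(322 + (X + 91)) = 409*(322 + (1 + 91)) = 409*(322 + 92) = 409*414 = 169326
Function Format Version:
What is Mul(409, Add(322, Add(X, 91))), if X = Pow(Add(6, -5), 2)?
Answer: 169326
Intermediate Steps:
X = 1 (X = Pow(1, 2) = 1)
Mul(409, Add(322, Add(X, 91))) = Mul(409, Add(322, Add(1, 91))) = Mul(409, Add(322, 92)) = Mul(409, 414) = 169326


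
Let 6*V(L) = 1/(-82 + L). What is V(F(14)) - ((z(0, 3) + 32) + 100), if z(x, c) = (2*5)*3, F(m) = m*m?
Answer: -110807/684 ≈ -162.00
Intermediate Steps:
F(m) = m**2
V(L) = 1/(6*(-82 + L))
z(x, c) = 30 (z(x, c) = 10*3 = 30)
V(F(14)) - ((z(0, 3) + 32) + 100) = 1/(6*(-82 + 14**2)) - ((30 + 32) + 100) = 1/(6*(-82 + 196)) - (62 + 100) = (1/6)/114 - 162 = (1/6)*(1/114) - 1*162 = 1/684 - 162 = -110807/684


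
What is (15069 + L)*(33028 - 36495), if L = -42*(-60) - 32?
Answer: -60870119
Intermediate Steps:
L = 2488 (L = 2520 - 32 = 2488)
(15069 + L)*(33028 - 36495) = (15069 + 2488)*(33028 - 36495) = 17557*(-3467) = -60870119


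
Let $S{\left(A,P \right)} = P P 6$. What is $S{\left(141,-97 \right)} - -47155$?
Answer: $103609$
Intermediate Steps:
$S{\left(A,P \right)} = 6 P^{2}$ ($S{\left(A,P \right)} = P^{2} \cdot 6 = 6 P^{2}$)
$S{\left(141,-97 \right)} - -47155 = 6 \left(-97\right)^{2} - -47155 = 6 \cdot 9409 + 47155 = 56454 + 47155 = 103609$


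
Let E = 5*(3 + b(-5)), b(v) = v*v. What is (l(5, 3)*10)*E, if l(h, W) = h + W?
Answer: 11200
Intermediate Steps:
b(v) = v**2
l(h, W) = W + h
E = 140 (E = 5*(3 + (-5)**2) = 5*(3 + 25) = 5*28 = 140)
(l(5, 3)*10)*E = ((3 + 5)*10)*140 = (8*10)*140 = 80*140 = 11200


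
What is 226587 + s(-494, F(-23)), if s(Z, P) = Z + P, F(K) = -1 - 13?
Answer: 226079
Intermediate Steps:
F(K) = -14
s(Z, P) = P + Z
226587 + s(-494, F(-23)) = 226587 + (-14 - 494) = 226587 - 508 = 226079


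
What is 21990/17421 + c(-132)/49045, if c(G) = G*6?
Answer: 354900706/284804315 ≈ 1.2461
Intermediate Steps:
c(G) = 6*G
21990/17421 + c(-132)/49045 = 21990/17421 + (6*(-132))/49045 = 21990*(1/17421) - 792*1/49045 = 7330/5807 - 792/49045 = 354900706/284804315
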